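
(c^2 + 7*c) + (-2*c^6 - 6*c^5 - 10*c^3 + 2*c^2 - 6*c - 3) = -2*c^6 - 6*c^5 - 10*c^3 + 3*c^2 + c - 3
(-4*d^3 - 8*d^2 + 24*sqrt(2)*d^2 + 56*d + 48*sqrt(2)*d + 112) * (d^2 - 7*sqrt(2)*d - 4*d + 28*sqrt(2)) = -4*d^5 + 8*d^4 + 52*sqrt(2)*d^4 - 248*d^3 - 104*sqrt(2)*d^3 - 808*sqrt(2)*d^2 + 560*d^2 + 784*sqrt(2)*d + 2240*d + 3136*sqrt(2)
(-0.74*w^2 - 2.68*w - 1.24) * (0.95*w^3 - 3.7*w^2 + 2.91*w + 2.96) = -0.703*w^5 + 0.192*w^4 + 6.5846*w^3 - 5.4012*w^2 - 11.5412*w - 3.6704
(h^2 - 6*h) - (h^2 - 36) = 36 - 6*h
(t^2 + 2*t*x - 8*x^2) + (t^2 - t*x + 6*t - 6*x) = 2*t^2 + t*x + 6*t - 8*x^2 - 6*x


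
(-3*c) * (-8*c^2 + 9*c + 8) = 24*c^3 - 27*c^2 - 24*c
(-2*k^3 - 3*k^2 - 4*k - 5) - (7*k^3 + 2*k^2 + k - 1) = -9*k^3 - 5*k^2 - 5*k - 4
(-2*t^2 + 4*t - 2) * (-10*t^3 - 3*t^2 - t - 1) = 20*t^5 - 34*t^4 + 10*t^3 + 4*t^2 - 2*t + 2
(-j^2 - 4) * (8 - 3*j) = 3*j^3 - 8*j^2 + 12*j - 32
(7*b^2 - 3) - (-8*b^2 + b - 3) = 15*b^2 - b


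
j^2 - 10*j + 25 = (j - 5)^2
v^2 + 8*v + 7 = (v + 1)*(v + 7)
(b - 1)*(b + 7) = b^2 + 6*b - 7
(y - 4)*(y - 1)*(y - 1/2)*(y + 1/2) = y^4 - 5*y^3 + 15*y^2/4 + 5*y/4 - 1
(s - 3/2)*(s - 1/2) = s^2 - 2*s + 3/4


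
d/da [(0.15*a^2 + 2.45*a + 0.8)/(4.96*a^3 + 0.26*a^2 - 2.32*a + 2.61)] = (-0.744*a^4 - 24.304*a^3 - 12.889*a^2 + 0.367*a + 8.2505)/(24.6016*a^6 + 2.5792*a^5 - 22.9468*a^4 + 24.6848*a^3 + 6.7396*a^2 - 12.1104*a + 6.8121)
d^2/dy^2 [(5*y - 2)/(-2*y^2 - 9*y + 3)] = 2*(-(4*y + 9)^2*(5*y - 2) + (30*y + 41)*(2*y^2 + 9*y - 3))/(2*y^2 + 9*y - 3)^3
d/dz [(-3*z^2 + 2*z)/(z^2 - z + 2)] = (z^2 - 12*z + 4)/(z^4 - 2*z^3 + 5*z^2 - 4*z + 4)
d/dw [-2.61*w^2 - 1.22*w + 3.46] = -5.22*w - 1.22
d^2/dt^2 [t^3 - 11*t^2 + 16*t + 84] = 6*t - 22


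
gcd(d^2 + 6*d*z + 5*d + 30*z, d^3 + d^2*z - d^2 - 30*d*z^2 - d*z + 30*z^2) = d + 6*z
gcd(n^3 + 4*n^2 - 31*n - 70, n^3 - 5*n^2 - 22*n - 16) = n + 2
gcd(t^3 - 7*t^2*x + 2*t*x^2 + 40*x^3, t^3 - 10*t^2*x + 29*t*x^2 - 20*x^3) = t^2 - 9*t*x + 20*x^2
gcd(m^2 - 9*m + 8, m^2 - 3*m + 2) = m - 1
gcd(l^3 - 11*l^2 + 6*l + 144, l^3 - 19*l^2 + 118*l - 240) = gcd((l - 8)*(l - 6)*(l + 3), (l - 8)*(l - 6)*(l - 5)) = l^2 - 14*l + 48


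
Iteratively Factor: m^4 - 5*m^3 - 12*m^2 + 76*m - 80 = (m + 4)*(m^3 - 9*m^2 + 24*m - 20) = (m - 2)*(m + 4)*(m^2 - 7*m + 10) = (m - 5)*(m - 2)*(m + 4)*(m - 2)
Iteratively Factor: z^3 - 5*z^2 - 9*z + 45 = (z + 3)*(z^2 - 8*z + 15) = (z - 3)*(z + 3)*(z - 5)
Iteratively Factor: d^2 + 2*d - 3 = (d + 3)*(d - 1)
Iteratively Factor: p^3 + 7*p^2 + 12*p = (p + 4)*(p^2 + 3*p) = p*(p + 4)*(p + 3)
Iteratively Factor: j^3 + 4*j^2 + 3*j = (j)*(j^2 + 4*j + 3) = j*(j + 3)*(j + 1)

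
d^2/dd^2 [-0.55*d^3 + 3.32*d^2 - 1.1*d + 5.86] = 6.64 - 3.3*d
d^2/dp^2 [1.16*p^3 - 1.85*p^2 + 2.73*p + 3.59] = 6.96*p - 3.7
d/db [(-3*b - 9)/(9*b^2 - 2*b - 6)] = 27*b*(b + 6)/(81*b^4 - 36*b^3 - 104*b^2 + 24*b + 36)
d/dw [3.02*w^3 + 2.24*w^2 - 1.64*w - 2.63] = 9.06*w^2 + 4.48*w - 1.64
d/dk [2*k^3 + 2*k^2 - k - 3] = 6*k^2 + 4*k - 1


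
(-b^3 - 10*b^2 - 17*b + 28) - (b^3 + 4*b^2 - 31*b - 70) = -2*b^3 - 14*b^2 + 14*b + 98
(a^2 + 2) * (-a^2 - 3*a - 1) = -a^4 - 3*a^3 - 3*a^2 - 6*a - 2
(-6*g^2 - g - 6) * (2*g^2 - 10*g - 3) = -12*g^4 + 58*g^3 + 16*g^2 + 63*g + 18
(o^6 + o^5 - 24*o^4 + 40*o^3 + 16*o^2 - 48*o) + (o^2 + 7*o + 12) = o^6 + o^5 - 24*o^4 + 40*o^3 + 17*o^2 - 41*o + 12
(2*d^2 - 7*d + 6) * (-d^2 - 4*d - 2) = -2*d^4 - d^3 + 18*d^2 - 10*d - 12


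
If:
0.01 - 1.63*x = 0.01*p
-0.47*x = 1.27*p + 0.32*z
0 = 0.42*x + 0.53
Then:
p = 206.69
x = -1.26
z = -818.45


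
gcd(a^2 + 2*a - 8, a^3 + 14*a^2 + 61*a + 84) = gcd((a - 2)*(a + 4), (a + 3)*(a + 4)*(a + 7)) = a + 4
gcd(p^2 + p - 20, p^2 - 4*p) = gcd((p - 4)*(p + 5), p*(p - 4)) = p - 4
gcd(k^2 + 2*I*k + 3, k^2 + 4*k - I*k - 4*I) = k - I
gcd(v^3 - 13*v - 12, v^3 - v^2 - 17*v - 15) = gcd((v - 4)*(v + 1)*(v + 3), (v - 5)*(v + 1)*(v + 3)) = v^2 + 4*v + 3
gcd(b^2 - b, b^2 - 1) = b - 1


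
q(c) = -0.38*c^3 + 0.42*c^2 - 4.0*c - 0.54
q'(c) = -1.14*c^2 + 0.84*c - 4.0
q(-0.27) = 0.58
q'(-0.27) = -4.31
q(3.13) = -20.60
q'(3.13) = -12.54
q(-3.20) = 29.01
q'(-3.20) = -18.36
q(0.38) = -2.02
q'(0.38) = -3.85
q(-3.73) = 39.94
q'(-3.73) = -22.99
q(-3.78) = 41.10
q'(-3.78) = -23.46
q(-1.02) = 4.38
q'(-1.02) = -6.04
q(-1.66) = 9.00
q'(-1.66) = -8.54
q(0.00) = -0.54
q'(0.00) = -4.00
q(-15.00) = 1436.46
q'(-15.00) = -273.10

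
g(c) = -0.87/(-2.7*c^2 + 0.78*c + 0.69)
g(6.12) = 0.01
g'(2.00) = -0.12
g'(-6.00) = 0.00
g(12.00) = 0.00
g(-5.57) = 0.01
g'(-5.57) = 0.00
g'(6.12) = -0.00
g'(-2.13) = 0.06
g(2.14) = 0.09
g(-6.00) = 0.01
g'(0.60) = -61.86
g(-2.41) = 0.05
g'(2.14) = -0.09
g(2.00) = 0.10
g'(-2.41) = 0.04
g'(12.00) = -0.00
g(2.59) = 0.06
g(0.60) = -4.68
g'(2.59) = -0.05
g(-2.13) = 0.07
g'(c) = -0.87*(5.4*c - 0.78)/(-2.7*c^2 + 0.78*c + 0.69)^2 = (0.6786 - 4.698*c)/(-2.7*c^2 + 0.78*c + 0.69)^2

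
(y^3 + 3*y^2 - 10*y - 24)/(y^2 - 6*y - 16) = (y^2 + y - 12)/(y - 8)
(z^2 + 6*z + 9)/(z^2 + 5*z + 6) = (z + 3)/(z + 2)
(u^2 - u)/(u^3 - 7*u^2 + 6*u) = 1/(u - 6)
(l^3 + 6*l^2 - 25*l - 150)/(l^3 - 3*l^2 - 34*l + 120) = (l + 5)/(l - 4)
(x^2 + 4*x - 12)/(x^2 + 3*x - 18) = (x - 2)/(x - 3)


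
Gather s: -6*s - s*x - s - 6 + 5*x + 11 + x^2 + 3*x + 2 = s*(-x - 7) + x^2 + 8*x + 7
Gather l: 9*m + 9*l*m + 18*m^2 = 9*l*m + 18*m^2 + 9*m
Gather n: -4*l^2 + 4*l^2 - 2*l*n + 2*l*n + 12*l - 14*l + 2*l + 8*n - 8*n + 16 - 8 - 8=0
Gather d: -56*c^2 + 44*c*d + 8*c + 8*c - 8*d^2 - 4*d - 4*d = -56*c^2 + 16*c - 8*d^2 + d*(44*c - 8)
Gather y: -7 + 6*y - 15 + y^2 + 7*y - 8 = y^2 + 13*y - 30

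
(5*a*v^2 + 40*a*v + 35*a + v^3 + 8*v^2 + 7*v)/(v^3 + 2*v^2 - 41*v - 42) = (5*a + v)/(v - 6)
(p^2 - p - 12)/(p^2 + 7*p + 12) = (p - 4)/(p + 4)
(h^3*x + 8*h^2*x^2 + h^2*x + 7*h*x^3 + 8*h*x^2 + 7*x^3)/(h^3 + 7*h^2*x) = x*(h^2 + h*x + h + x)/h^2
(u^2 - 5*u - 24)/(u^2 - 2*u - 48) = (u + 3)/(u + 6)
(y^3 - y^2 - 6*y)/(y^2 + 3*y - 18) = y*(y + 2)/(y + 6)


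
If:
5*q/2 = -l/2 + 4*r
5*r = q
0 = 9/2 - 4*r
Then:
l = -153/8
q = 45/8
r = 9/8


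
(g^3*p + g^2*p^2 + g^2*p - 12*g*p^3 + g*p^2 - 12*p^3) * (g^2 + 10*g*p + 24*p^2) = g^5*p + 11*g^4*p^2 + g^4*p + 22*g^3*p^3 + 11*g^3*p^2 - 96*g^2*p^4 + 22*g^2*p^3 - 288*g*p^5 - 96*g*p^4 - 288*p^5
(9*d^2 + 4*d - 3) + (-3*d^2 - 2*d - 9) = 6*d^2 + 2*d - 12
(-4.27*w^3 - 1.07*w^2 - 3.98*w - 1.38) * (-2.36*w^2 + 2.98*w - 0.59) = 10.0772*w^5 - 10.1994*w^4 + 8.7235*w^3 - 7.9723*w^2 - 1.7642*w + 0.8142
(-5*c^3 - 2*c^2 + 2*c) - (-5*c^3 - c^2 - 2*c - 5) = -c^2 + 4*c + 5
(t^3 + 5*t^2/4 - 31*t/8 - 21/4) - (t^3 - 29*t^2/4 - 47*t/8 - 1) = 17*t^2/2 + 2*t - 17/4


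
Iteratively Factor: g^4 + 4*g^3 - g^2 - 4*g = (g)*(g^3 + 4*g^2 - g - 4) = g*(g + 4)*(g^2 - 1) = g*(g - 1)*(g + 4)*(g + 1)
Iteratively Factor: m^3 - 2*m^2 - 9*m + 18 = (m - 3)*(m^2 + m - 6) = (m - 3)*(m - 2)*(m + 3)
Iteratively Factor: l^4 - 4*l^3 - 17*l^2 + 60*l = (l - 5)*(l^3 + l^2 - 12*l) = (l - 5)*(l + 4)*(l^2 - 3*l) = (l - 5)*(l - 3)*(l + 4)*(l)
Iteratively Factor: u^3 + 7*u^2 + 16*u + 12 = (u + 3)*(u^2 + 4*u + 4) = (u + 2)*(u + 3)*(u + 2)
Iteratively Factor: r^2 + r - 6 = (r - 2)*(r + 3)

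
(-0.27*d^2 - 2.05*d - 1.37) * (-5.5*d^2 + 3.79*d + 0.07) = 1.485*d^4 + 10.2517*d^3 - 0.253399999999999*d^2 - 5.3358*d - 0.0959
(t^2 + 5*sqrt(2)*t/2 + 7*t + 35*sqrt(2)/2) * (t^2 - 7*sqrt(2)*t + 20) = t^4 - 9*sqrt(2)*t^3/2 + 7*t^3 - 63*sqrt(2)*t^2/2 - 15*t^2 - 105*t + 50*sqrt(2)*t + 350*sqrt(2)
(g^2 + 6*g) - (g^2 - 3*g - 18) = 9*g + 18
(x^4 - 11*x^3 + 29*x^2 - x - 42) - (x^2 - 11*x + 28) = x^4 - 11*x^3 + 28*x^2 + 10*x - 70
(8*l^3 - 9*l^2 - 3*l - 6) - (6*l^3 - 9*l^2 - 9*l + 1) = 2*l^3 + 6*l - 7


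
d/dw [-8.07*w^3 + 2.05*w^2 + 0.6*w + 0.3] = -24.21*w^2 + 4.1*w + 0.6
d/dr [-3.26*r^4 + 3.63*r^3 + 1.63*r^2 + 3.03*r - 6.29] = -13.04*r^3 + 10.89*r^2 + 3.26*r + 3.03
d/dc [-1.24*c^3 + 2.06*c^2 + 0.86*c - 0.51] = -3.72*c^2 + 4.12*c + 0.86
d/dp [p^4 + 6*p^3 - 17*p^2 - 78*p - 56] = 4*p^3 + 18*p^2 - 34*p - 78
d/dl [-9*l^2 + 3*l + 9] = 3 - 18*l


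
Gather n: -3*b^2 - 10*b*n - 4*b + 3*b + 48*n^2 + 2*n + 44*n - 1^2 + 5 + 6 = -3*b^2 - b + 48*n^2 + n*(46 - 10*b) + 10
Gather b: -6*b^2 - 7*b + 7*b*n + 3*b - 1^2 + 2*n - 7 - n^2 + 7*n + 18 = -6*b^2 + b*(7*n - 4) - n^2 + 9*n + 10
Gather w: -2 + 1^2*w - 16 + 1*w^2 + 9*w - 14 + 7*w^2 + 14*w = 8*w^2 + 24*w - 32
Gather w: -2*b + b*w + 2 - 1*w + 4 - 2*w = -2*b + w*(b - 3) + 6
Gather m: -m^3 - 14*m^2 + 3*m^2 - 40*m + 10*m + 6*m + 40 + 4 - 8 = -m^3 - 11*m^2 - 24*m + 36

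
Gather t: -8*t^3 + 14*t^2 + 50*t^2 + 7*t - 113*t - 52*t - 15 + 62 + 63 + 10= -8*t^3 + 64*t^2 - 158*t + 120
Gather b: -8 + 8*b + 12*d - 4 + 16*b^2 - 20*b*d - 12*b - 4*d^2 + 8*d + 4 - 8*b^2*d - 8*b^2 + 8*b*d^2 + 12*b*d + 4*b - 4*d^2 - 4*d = b^2*(8 - 8*d) + b*(8*d^2 - 8*d) - 8*d^2 + 16*d - 8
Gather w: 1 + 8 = 9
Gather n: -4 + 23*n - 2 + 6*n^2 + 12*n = 6*n^2 + 35*n - 6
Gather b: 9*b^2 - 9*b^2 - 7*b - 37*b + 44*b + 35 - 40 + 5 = 0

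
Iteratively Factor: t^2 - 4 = (t + 2)*(t - 2)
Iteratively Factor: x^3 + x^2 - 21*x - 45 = (x + 3)*(x^2 - 2*x - 15) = (x + 3)^2*(x - 5)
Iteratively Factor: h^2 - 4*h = (h - 4)*(h)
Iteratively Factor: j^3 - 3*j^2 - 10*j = (j)*(j^2 - 3*j - 10) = j*(j + 2)*(j - 5)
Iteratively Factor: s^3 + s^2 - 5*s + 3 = (s - 1)*(s^2 + 2*s - 3) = (s - 1)*(s + 3)*(s - 1)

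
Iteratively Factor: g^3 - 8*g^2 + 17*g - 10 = (g - 5)*(g^2 - 3*g + 2) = (g - 5)*(g - 1)*(g - 2)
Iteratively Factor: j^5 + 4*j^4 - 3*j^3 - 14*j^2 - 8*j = (j + 1)*(j^4 + 3*j^3 - 6*j^2 - 8*j) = (j - 2)*(j + 1)*(j^3 + 5*j^2 + 4*j) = j*(j - 2)*(j + 1)*(j^2 + 5*j + 4) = j*(j - 2)*(j + 1)*(j + 4)*(j + 1)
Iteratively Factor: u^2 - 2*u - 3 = (u + 1)*(u - 3)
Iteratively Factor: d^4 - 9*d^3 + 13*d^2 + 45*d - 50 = (d - 5)*(d^3 - 4*d^2 - 7*d + 10) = (d - 5)*(d - 1)*(d^2 - 3*d - 10) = (d - 5)^2*(d - 1)*(d + 2)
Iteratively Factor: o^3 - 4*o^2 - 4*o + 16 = (o + 2)*(o^2 - 6*o + 8) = (o - 4)*(o + 2)*(o - 2)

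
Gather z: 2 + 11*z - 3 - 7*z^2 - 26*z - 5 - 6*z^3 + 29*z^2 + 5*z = -6*z^3 + 22*z^2 - 10*z - 6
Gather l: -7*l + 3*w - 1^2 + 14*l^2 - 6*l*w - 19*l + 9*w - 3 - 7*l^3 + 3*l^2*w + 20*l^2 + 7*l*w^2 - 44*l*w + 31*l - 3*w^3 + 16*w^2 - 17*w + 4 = -7*l^3 + l^2*(3*w + 34) + l*(7*w^2 - 50*w + 5) - 3*w^3 + 16*w^2 - 5*w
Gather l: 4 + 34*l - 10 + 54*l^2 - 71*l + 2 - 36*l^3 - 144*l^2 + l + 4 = -36*l^3 - 90*l^2 - 36*l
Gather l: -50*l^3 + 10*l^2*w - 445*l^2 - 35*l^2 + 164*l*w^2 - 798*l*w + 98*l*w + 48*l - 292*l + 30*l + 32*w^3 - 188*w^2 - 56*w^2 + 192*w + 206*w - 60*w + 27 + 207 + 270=-50*l^3 + l^2*(10*w - 480) + l*(164*w^2 - 700*w - 214) + 32*w^3 - 244*w^2 + 338*w + 504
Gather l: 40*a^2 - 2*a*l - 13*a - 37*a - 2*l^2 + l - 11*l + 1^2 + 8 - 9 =40*a^2 - 50*a - 2*l^2 + l*(-2*a - 10)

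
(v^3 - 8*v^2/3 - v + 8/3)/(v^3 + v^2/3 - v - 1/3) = (3*v - 8)/(3*v + 1)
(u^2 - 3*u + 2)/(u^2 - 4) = (u - 1)/(u + 2)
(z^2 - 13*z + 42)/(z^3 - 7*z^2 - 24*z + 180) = (z - 7)/(z^2 - z - 30)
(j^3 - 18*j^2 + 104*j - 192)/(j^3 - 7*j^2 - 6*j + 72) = (j - 8)/(j + 3)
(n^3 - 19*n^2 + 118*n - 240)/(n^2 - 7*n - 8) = (n^2 - 11*n + 30)/(n + 1)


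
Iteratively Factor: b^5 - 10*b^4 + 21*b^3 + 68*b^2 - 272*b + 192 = (b - 4)*(b^4 - 6*b^3 - 3*b^2 + 56*b - 48) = (b - 4)^2*(b^3 - 2*b^2 - 11*b + 12) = (b - 4)^2*(b - 1)*(b^2 - b - 12) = (b - 4)^2*(b - 1)*(b + 3)*(b - 4)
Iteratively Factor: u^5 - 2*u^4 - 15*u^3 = (u - 5)*(u^4 + 3*u^3) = (u - 5)*(u + 3)*(u^3) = u*(u - 5)*(u + 3)*(u^2) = u^2*(u - 5)*(u + 3)*(u)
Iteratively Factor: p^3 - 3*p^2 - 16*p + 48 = (p - 3)*(p^2 - 16) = (p - 4)*(p - 3)*(p + 4)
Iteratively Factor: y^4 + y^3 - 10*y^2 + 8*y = (y)*(y^3 + y^2 - 10*y + 8) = y*(y - 1)*(y^2 + 2*y - 8) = y*(y - 1)*(y + 4)*(y - 2)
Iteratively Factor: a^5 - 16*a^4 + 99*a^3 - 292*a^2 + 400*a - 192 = (a - 4)*(a^4 - 12*a^3 + 51*a^2 - 88*a + 48) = (a - 4)*(a - 1)*(a^3 - 11*a^2 + 40*a - 48) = (a - 4)^2*(a - 1)*(a^2 - 7*a + 12) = (a - 4)^2*(a - 3)*(a - 1)*(a - 4)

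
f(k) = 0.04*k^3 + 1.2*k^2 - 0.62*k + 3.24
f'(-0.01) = -0.64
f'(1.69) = 3.78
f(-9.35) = 81.25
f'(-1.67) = -4.29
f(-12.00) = 114.36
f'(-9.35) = -12.57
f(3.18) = 14.69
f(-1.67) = 7.44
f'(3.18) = 8.23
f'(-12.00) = -12.14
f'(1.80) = 4.09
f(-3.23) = 16.41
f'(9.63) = 33.62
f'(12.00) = 45.46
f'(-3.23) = -7.12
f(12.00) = 237.72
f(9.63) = 144.28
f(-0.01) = 3.25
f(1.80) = 6.25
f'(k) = 0.12*k^2 + 2.4*k - 0.62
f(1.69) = 5.81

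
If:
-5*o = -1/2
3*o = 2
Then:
No Solution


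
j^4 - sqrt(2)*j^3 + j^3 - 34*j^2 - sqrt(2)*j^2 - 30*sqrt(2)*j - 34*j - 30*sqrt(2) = (j + 1)*(j - 5*sqrt(2))*(j + sqrt(2))*(j + 3*sqrt(2))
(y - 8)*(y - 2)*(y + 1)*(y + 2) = y^4 - 7*y^3 - 12*y^2 + 28*y + 32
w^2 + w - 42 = (w - 6)*(w + 7)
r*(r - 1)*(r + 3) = r^3 + 2*r^2 - 3*r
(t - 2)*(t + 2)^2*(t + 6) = t^4 + 8*t^3 + 8*t^2 - 32*t - 48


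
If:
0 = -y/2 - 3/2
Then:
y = -3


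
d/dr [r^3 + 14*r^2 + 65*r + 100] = 3*r^2 + 28*r + 65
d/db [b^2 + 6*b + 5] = 2*b + 6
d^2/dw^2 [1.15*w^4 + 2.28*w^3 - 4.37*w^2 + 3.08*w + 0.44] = 13.8*w^2 + 13.68*w - 8.74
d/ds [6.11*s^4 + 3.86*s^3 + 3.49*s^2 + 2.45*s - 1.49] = 24.44*s^3 + 11.58*s^2 + 6.98*s + 2.45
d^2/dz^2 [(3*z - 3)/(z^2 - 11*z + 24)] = 6*(3*(4 - z)*(z^2 - 11*z + 24) + (z - 1)*(2*z - 11)^2)/(z^2 - 11*z + 24)^3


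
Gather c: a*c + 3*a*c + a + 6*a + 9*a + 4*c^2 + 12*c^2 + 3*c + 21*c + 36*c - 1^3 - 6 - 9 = 16*a + 16*c^2 + c*(4*a + 60) - 16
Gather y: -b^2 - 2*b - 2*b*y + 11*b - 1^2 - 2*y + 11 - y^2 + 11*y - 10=-b^2 + 9*b - y^2 + y*(9 - 2*b)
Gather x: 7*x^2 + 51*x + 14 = 7*x^2 + 51*x + 14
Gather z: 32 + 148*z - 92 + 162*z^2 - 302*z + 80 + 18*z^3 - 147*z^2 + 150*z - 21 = 18*z^3 + 15*z^2 - 4*z - 1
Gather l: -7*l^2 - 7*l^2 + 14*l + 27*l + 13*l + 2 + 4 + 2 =-14*l^2 + 54*l + 8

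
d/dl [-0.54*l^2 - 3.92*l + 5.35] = -1.08*l - 3.92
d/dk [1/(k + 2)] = -1/(k + 2)^2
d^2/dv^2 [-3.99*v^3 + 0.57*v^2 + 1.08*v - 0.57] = 1.14 - 23.94*v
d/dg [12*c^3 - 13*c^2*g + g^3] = -13*c^2 + 3*g^2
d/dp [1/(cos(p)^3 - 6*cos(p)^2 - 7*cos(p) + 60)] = (3*cos(p)^2 - 12*cos(p) - 7)*sin(p)/(cos(p)^3 - 6*cos(p)^2 - 7*cos(p) + 60)^2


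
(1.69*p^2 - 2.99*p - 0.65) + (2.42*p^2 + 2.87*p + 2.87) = 4.11*p^2 - 0.12*p + 2.22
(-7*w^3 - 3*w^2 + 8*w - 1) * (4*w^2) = -28*w^5 - 12*w^4 + 32*w^3 - 4*w^2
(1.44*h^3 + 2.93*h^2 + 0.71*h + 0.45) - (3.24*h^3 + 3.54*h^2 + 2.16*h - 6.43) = -1.8*h^3 - 0.61*h^2 - 1.45*h + 6.88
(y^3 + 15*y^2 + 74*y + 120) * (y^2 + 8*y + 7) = y^5 + 23*y^4 + 201*y^3 + 817*y^2 + 1478*y + 840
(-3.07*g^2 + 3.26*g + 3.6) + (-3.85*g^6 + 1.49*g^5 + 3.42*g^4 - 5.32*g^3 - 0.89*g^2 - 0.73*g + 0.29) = -3.85*g^6 + 1.49*g^5 + 3.42*g^4 - 5.32*g^3 - 3.96*g^2 + 2.53*g + 3.89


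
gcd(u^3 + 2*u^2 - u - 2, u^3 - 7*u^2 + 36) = u + 2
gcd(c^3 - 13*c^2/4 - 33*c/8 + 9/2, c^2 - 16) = c - 4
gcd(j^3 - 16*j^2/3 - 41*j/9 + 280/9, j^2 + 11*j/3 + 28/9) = j + 7/3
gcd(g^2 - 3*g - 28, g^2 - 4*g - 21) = g - 7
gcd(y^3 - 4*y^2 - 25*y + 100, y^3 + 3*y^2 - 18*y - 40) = y^2 + y - 20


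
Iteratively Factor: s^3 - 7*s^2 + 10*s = (s - 2)*(s^2 - 5*s) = (s - 5)*(s - 2)*(s)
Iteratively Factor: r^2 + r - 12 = (r + 4)*(r - 3)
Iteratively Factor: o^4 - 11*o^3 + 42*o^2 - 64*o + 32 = (o - 4)*(o^3 - 7*o^2 + 14*o - 8) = (o - 4)*(o - 1)*(o^2 - 6*o + 8) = (o - 4)*(o - 2)*(o - 1)*(o - 4)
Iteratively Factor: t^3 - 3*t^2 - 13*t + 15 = (t - 5)*(t^2 + 2*t - 3) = (t - 5)*(t + 3)*(t - 1)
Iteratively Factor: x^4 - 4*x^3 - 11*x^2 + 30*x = (x - 5)*(x^3 + x^2 - 6*x) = (x - 5)*(x - 2)*(x^2 + 3*x) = (x - 5)*(x - 2)*(x + 3)*(x)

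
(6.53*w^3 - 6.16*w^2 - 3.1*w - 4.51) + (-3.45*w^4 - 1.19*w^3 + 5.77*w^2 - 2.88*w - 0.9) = -3.45*w^4 + 5.34*w^3 - 0.390000000000001*w^2 - 5.98*w - 5.41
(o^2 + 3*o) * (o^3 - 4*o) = o^5 + 3*o^4 - 4*o^3 - 12*o^2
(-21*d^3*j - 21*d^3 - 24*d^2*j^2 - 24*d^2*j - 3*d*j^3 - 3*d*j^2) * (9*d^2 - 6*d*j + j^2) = -189*d^5*j - 189*d^5 - 90*d^4*j^2 - 90*d^4*j + 96*d^3*j^3 + 96*d^3*j^2 - 6*d^2*j^4 - 6*d^2*j^3 - 3*d*j^5 - 3*d*j^4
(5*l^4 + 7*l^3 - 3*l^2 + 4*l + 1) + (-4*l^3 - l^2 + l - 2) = 5*l^4 + 3*l^3 - 4*l^2 + 5*l - 1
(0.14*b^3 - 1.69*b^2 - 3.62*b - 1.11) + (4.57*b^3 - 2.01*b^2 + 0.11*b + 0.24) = 4.71*b^3 - 3.7*b^2 - 3.51*b - 0.87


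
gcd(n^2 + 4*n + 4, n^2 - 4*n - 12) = n + 2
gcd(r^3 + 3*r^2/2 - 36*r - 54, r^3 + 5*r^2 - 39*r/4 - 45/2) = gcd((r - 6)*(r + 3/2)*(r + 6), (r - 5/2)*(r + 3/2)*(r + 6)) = r^2 + 15*r/2 + 9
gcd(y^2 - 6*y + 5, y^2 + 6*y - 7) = y - 1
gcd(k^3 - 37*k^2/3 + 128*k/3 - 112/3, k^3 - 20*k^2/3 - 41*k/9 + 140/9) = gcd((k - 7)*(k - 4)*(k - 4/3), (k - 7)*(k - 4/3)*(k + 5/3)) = k^2 - 25*k/3 + 28/3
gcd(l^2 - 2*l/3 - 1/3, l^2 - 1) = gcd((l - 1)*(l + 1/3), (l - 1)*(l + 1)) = l - 1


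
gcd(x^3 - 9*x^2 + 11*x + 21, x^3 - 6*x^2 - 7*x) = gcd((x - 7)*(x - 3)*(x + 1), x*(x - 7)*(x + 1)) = x^2 - 6*x - 7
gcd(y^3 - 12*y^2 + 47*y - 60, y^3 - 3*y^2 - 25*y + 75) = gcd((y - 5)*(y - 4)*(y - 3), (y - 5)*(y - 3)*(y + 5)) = y^2 - 8*y + 15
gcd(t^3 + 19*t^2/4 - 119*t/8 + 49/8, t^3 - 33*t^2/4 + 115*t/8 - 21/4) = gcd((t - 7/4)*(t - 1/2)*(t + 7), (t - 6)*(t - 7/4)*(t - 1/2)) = t^2 - 9*t/4 + 7/8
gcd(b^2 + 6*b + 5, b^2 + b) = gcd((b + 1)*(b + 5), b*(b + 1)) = b + 1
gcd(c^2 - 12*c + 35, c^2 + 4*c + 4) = 1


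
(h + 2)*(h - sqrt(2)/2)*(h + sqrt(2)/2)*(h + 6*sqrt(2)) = h^4 + 2*h^3 + 6*sqrt(2)*h^3 - h^2/2 + 12*sqrt(2)*h^2 - 3*sqrt(2)*h - h - 6*sqrt(2)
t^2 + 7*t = t*(t + 7)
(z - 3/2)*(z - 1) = z^2 - 5*z/2 + 3/2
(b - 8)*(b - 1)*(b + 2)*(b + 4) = b^4 - 3*b^3 - 38*b^2 - 24*b + 64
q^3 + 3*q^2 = q^2*(q + 3)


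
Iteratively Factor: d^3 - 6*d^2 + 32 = (d - 4)*(d^2 - 2*d - 8) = (d - 4)^2*(d + 2)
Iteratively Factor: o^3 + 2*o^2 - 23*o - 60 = (o - 5)*(o^2 + 7*o + 12) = (o - 5)*(o + 4)*(o + 3)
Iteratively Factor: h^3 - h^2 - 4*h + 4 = (h - 1)*(h^2 - 4) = (h - 2)*(h - 1)*(h + 2)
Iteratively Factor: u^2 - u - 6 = (u + 2)*(u - 3)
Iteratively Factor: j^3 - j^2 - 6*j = (j - 3)*(j^2 + 2*j) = (j - 3)*(j + 2)*(j)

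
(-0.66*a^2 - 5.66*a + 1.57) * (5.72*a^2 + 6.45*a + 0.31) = -3.7752*a^4 - 36.6322*a^3 - 27.7312*a^2 + 8.3719*a + 0.4867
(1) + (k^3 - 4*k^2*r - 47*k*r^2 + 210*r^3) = k^3 - 4*k^2*r - 47*k*r^2 + 210*r^3 + 1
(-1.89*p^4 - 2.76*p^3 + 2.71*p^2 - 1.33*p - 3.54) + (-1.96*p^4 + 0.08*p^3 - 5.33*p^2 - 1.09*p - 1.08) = -3.85*p^4 - 2.68*p^3 - 2.62*p^2 - 2.42*p - 4.62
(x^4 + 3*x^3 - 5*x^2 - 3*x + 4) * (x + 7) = x^5 + 10*x^4 + 16*x^3 - 38*x^2 - 17*x + 28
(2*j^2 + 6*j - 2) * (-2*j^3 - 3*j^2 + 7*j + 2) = -4*j^5 - 18*j^4 + 52*j^2 - 2*j - 4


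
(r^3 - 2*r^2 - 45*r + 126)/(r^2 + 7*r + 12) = (r^3 - 2*r^2 - 45*r + 126)/(r^2 + 7*r + 12)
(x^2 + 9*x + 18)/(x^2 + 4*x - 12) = (x + 3)/(x - 2)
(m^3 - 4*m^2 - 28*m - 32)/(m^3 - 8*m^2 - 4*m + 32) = (m + 2)/(m - 2)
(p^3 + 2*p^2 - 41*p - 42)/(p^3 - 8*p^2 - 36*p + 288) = (p^2 + 8*p + 7)/(p^2 - 2*p - 48)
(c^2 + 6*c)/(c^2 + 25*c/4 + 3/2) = 4*c/(4*c + 1)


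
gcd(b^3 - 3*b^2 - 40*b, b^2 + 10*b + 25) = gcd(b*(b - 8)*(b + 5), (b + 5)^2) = b + 5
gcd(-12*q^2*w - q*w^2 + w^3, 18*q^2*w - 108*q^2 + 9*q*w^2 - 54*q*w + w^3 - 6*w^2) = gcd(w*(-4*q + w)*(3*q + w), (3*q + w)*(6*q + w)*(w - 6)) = 3*q + w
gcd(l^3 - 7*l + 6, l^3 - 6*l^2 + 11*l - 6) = l^2 - 3*l + 2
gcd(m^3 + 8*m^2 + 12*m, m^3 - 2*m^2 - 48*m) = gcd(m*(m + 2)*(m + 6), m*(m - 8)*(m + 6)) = m^2 + 6*m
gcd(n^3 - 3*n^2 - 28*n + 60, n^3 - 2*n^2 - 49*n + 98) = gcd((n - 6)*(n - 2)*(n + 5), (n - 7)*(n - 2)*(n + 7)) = n - 2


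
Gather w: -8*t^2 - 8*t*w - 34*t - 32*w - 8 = -8*t^2 - 34*t + w*(-8*t - 32) - 8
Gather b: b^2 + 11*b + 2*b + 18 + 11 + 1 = b^2 + 13*b + 30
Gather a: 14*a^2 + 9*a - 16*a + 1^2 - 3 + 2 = 14*a^2 - 7*a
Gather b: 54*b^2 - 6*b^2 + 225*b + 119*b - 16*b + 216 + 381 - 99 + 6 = 48*b^2 + 328*b + 504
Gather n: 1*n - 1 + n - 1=2*n - 2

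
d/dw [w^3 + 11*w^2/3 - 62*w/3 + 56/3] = 3*w^2 + 22*w/3 - 62/3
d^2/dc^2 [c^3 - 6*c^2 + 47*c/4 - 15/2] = 6*c - 12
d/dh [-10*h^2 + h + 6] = 1 - 20*h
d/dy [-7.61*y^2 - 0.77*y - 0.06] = -15.22*y - 0.77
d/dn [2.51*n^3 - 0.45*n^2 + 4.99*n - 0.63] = 7.53*n^2 - 0.9*n + 4.99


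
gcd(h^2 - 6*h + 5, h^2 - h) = h - 1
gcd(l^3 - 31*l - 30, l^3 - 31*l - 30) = l^3 - 31*l - 30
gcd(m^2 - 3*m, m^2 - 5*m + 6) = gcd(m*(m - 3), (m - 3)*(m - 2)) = m - 3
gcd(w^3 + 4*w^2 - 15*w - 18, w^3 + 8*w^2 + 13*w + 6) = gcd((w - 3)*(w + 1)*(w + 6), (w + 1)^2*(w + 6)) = w^2 + 7*w + 6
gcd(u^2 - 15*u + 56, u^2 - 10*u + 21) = u - 7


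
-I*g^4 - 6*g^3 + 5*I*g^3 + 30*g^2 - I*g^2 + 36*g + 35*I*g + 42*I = (g - 6)*(g - 7*I)*(g + I)*(-I*g - I)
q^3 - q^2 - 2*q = q*(q - 2)*(q + 1)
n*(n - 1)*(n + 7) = n^3 + 6*n^2 - 7*n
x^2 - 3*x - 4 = (x - 4)*(x + 1)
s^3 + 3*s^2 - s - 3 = (s - 1)*(s + 1)*(s + 3)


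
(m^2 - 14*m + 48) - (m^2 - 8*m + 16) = 32 - 6*m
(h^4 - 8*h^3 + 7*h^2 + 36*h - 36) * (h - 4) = h^5 - 12*h^4 + 39*h^3 + 8*h^2 - 180*h + 144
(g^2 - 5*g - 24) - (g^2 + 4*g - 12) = -9*g - 12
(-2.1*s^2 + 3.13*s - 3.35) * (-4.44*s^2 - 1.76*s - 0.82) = 9.324*s^4 - 10.2012*s^3 + 11.0872*s^2 + 3.3294*s + 2.747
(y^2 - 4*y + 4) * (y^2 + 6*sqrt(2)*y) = y^4 - 4*y^3 + 6*sqrt(2)*y^3 - 24*sqrt(2)*y^2 + 4*y^2 + 24*sqrt(2)*y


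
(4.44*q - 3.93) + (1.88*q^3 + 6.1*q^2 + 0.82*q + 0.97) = 1.88*q^3 + 6.1*q^2 + 5.26*q - 2.96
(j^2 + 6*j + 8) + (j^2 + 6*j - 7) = 2*j^2 + 12*j + 1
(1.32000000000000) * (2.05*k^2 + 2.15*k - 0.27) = 2.706*k^2 + 2.838*k - 0.3564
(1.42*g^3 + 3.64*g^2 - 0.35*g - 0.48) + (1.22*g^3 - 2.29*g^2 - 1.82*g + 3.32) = 2.64*g^3 + 1.35*g^2 - 2.17*g + 2.84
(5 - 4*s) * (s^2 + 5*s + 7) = -4*s^3 - 15*s^2 - 3*s + 35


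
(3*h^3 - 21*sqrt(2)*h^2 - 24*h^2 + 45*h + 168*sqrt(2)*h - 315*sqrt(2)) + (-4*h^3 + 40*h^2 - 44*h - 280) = -h^3 - 21*sqrt(2)*h^2 + 16*h^2 + h + 168*sqrt(2)*h - 315*sqrt(2) - 280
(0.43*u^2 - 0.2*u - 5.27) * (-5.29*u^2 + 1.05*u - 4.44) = -2.2747*u^4 + 1.5095*u^3 + 25.7591*u^2 - 4.6455*u + 23.3988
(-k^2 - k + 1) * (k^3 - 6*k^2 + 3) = -k^5 + 5*k^4 + 7*k^3 - 9*k^2 - 3*k + 3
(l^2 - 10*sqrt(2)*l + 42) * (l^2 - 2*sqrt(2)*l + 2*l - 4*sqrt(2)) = l^4 - 12*sqrt(2)*l^3 + 2*l^3 - 24*sqrt(2)*l^2 + 82*l^2 - 84*sqrt(2)*l + 164*l - 168*sqrt(2)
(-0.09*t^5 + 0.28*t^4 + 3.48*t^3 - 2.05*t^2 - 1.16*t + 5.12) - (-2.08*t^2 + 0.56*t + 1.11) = -0.09*t^5 + 0.28*t^4 + 3.48*t^3 + 0.0300000000000002*t^2 - 1.72*t + 4.01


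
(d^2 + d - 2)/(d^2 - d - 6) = (d - 1)/(d - 3)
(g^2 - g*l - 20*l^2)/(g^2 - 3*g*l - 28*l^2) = (g - 5*l)/(g - 7*l)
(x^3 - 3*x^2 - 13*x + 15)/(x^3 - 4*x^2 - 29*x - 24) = (x^2 - 6*x + 5)/(x^2 - 7*x - 8)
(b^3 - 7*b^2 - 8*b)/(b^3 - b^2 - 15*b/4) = 4*(-b^2 + 7*b + 8)/(-4*b^2 + 4*b + 15)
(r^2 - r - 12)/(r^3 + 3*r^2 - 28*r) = (r + 3)/(r*(r + 7))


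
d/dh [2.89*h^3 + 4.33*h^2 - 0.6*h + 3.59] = 8.67*h^2 + 8.66*h - 0.6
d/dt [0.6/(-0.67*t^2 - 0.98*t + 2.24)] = (0.804*t + 0.588)/(0.67*t^2 + 0.98*t - 2.24)^2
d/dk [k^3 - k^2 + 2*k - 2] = 3*k^2 - 2*k + 2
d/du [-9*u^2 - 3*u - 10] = -18*u - 3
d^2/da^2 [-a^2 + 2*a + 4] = -2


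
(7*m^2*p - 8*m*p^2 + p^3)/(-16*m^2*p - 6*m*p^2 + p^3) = (-7*m^2 + 8*m*p - p^2)/(16*m^2 + 6*m*p - p^2)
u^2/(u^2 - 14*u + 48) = u^2/(u^2 - 14*u + 48)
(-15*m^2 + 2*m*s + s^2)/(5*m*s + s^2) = (-3*m + s)/s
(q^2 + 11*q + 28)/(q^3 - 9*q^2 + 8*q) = (q^2 + 11*q + 28)/(q*(q^2 - 9*q + 8))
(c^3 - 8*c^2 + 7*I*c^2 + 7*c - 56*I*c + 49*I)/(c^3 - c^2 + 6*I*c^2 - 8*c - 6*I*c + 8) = (c^2 + 7*c*(-1 + I) - 49*I)/(c^2 + 6*I*c - 8)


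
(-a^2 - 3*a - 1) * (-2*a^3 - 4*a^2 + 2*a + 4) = 2*a^5 + 10*a^4 + 12*a^3 - 6*a^2 - 14*a - 4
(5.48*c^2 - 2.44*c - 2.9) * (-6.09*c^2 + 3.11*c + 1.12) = -33.3732*c^4 + 31.9024*c^3 + 16.2102*c^2 - 11.7518*c - 3.248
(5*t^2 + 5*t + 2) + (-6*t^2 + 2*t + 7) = -t^2 + 7*t + 9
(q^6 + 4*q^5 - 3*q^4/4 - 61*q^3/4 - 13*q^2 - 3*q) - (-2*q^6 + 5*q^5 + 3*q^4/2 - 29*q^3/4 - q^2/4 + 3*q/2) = 3*q^6 - q^5 - 9*q^4/4 - 8*q^3 - 51*q^2/4 - 9*q/2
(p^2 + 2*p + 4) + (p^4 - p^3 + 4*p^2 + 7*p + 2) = p^4 - p^3 + 5*p^2 + 9*p + 6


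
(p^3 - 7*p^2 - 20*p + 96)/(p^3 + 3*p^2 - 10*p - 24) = (p - 8)/(p + 2)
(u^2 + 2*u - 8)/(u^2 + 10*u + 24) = (u - 2)/(u + 6)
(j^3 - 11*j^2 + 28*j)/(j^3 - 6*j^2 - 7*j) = (j - 4)/(j + 1)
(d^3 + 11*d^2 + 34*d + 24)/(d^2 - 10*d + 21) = (d^3 + 11*d^2 + 34*d + 24)/(d^2 - 10*d + 21)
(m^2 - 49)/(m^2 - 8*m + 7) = (m + 7)/(m - 1)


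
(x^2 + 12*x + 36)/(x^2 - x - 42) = (x + 6)/(x - 7)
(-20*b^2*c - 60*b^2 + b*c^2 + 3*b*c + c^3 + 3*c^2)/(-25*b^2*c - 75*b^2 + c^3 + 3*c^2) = (4*b - c)/(5*b - c)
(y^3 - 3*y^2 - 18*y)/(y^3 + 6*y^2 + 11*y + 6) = y*(y - 6)/(y^2 + 3*y + 2)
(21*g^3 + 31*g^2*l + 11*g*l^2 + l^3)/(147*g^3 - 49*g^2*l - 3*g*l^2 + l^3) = (3*g^2 + 4*g*l + l^2)/(21*g^2 - 10*g*l + l^2)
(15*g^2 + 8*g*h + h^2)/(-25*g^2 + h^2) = (-3*g - h)/(5*g - h)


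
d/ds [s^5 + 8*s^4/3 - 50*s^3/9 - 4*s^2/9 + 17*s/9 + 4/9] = 5*s^4 + 32*s^3/3 - 50*s^2/3 - 8*s/9 + 17/9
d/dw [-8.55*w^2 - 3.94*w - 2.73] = -17.1*w - 3.94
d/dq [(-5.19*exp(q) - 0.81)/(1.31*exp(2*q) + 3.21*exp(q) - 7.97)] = (6.7989*exp(2*q) + 2.1222*exp(q) + 43.9644)*exp(q)/(1.7161*exp(4*q) + 8.4102*exp(3*q) - 10.5773*exp(2*q) - 51.1674*exp(q) + 63.5209)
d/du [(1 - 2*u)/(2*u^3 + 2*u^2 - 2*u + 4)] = (-u^3 - u^2 + u + (2*u - 1)*(3*u^2 + 2*u - 1)/2 - 2)/(u^3 + u^2 - u + 2)^2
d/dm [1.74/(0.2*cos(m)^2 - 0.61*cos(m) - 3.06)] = (0.696*cos(m) - 1.0614)*sin(m)/(-0.2*cos(m)^2 + 0.61*cos(m) + 3.06)^2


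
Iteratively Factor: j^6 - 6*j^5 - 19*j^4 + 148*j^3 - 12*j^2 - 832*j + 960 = (j + 4)*(j^5 - 10*j^4 + 21*j^3 + 64*j^2 - 268*j + 240) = (j - 2)*(j + 4)*(j^4 - 8*j^3 + 5*j^2 + 74*j - 120) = (j - 4)*(j - 2)*(j + 4)*(j^3 - 4*j^2 - 11*j + 30) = (j - 4)*(j - 2)*(j + 3)*(j + 4)*(j^2 - 7*j + 10) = (j - 4)*(j - 2)^2*(j + 3)*(j + 4)*(j - 5)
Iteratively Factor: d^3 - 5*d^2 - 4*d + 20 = (d - 2)*(d^2 - 3*d - 10) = (d - 5)*(d - 2)*(d + 2)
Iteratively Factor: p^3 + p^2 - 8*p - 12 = (p + 2)*(p^2 - p - 6) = (p + 2)^2*(p - 3)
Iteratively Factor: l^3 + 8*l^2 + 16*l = (l + 4)*(l^2 + 4*l) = l*(l + 4)*(l + 4)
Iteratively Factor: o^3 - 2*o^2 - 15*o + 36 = (o - 3)*(o^2 + o - 12) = (o - 3)^2*(o + 4)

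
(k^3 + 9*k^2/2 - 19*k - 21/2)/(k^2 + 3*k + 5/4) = 2*(k^2 + 4*k - 21)/(2*k + 5)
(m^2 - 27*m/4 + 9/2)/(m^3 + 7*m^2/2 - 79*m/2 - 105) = (4*m - 3)/(2*(2*m^2 + 19*m + 35))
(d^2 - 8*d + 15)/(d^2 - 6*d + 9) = (d - 5)/(d - 3)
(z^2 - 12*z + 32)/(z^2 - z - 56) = (z - 4)/(z + 7)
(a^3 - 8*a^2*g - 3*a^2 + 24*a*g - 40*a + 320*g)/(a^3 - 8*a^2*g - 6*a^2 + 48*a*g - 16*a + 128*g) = (a + 5)/(a + 2)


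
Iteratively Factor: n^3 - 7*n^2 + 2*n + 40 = (n + 2)*(n^2 - 9*n + 20) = (n - 5)*(n + 2)*(n - 4)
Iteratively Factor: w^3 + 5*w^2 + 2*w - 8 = (w + 2)*(w^2 + 3*w - 4) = (w + 2)*(w + 4)*(w - 1)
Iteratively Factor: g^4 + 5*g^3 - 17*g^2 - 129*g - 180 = (g + 4)*(g^3 + g^2 - 21*g - 45) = (g - 5)*(g + 4)*(g^2 + 6*g + 9) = (g - 5)*(g + 3)*(g + 4)*(g + 3)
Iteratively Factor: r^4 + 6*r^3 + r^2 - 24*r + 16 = (r - 1)*(r^3 + 7*r^2 + 8*r - 16) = (r - 1)^2*(r^2 + 8*r + 16) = (r - 1)^2*(r + 4)*(r + 4)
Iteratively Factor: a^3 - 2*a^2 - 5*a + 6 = (a - 3)*(a^2 + a - 2) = (a - 3)*(a + 2)*(a - 1)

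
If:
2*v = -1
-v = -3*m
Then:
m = -1/6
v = -1/2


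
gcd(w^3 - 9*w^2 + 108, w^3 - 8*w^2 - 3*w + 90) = w^2 - 3*w - 18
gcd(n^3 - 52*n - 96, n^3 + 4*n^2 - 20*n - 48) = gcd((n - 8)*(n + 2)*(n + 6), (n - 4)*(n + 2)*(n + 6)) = n^2 + 8*n + 12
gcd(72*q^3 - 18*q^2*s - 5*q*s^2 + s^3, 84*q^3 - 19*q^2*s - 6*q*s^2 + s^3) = 12*q^2 - q*s - s^2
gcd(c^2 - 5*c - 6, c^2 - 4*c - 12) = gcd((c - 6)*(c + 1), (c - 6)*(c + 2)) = c - 6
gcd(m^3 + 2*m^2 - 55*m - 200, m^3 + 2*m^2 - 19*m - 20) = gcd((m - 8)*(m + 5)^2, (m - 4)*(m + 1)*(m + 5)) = m + 5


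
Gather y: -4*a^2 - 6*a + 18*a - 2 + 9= -4*a^2 + 12*a + 7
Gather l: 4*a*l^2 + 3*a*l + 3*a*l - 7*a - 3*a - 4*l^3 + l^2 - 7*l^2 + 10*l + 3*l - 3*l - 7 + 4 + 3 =-10*a - 4*l^3 + l^2*(4*a - 6) + l*(6*a + 10)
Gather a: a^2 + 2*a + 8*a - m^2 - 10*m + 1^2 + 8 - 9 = a^2 + 10*a - m^2 - 10*m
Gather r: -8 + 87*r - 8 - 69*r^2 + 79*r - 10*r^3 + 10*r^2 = -10*r^3 - 59*r^2 + 166*r - 16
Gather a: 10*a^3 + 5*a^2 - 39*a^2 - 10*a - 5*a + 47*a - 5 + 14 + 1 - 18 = 10*a^3 - 34*a^2 + 32*a - 8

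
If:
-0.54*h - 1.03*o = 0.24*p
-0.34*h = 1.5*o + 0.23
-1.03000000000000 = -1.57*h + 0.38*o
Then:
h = 0.59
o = -0.29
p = -0.09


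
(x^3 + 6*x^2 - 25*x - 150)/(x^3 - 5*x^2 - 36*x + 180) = (x + 5)/(x - 6)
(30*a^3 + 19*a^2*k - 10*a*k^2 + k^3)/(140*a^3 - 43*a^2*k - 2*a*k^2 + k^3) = (6*a^2 + 5*a*k - k^2)/(28*a^2 - 3*a*k - k^2)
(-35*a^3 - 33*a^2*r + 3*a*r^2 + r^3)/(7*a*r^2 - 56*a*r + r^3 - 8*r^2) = (-5*a^2 - 4*a*r + r^2)/(r*(r - 8))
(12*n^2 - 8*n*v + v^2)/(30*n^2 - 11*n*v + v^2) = (-2*n + v)/(-5*n + v)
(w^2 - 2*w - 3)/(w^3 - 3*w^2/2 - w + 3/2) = 2*(w - 3)/(2*w^2 - 5*w + 3)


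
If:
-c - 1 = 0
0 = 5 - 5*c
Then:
No Solution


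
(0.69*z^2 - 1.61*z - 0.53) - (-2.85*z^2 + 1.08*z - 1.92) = 3.54*z^2 - 2.69*z + 1.39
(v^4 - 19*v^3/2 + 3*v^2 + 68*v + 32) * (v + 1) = v^5 - 17*v^4/2 - 13*v^3/2 + 71*v^2 + 100*v + 32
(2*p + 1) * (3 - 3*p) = -6*p^2 + 3*p + 3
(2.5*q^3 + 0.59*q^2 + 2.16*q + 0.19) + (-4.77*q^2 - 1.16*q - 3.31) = 2.5*q^3 - 4.18*q^2 + 1.0*q - 3.12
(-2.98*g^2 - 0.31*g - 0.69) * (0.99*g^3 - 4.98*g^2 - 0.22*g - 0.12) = -2.9502*g^5 + 14.5335*g^4 + 1.5163*g^3 + 3.862*g^2 + 0.189*g + 0.0828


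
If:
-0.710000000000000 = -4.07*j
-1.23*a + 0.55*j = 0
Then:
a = 0.08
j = 0.17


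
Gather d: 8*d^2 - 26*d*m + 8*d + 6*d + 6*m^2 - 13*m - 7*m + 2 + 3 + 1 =8*d^2 + d*(14 - 26*m) + 6*m^2 - 20*m + 6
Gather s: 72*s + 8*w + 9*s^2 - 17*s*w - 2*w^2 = 9*s^2 + s*(72 - 17*w) - 2*w^2 + 8*w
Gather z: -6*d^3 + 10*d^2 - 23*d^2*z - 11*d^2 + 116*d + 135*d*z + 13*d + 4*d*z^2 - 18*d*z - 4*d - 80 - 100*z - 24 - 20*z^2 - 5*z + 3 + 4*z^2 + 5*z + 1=-6*d^3 - d^2 + 125*d + z^2*(4*d - 16) + z*(-23*d^2 + 117*d - 100) - 100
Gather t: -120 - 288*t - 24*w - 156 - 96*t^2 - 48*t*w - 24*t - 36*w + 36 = -96*t^2 + t*(-48*w - 312) - 60*w - 240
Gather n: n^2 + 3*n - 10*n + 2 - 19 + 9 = n^2 - 7*n - 8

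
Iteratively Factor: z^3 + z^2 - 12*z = (z)*(z^2 + z - 12) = z*(z + 4)*(z - 3)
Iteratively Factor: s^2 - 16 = (s + 4)*(s - 4)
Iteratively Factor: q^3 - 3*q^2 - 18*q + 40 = (q - 5)*(q^2 + 2*q - 8) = (q - 5)*(q + 4)*(q - 2)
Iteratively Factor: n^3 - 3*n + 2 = (n - 1)*(n^2 + n - 2) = (n - 1)*(n + 2)*(n - 1)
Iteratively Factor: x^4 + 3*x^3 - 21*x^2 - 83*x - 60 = (x - 5)*(x^3 + 8*x^2 + 19*x + 12) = (x - 5)*(x + 3)*(x^2 + 5*x + 4) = (x - 5)*(x + 3)*(x + 4)*(x + 1)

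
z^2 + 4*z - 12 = (z - 2)*(z + 6)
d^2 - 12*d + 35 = (d - 7)*(d - 5)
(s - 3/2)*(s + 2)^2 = s^3 + 5*s^2/2 - 2*s - 6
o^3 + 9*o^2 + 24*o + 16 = (o + 1)*(o + 4)^2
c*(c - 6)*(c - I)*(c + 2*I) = c^4 - 6*c^3 + I*c^3 + 2*c^2 - 6*I*c^2 - 12*c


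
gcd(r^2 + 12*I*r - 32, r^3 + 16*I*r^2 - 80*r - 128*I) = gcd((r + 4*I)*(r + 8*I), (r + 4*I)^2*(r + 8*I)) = r^2 + 12*I*r - 32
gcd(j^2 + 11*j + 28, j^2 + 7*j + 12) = j + 4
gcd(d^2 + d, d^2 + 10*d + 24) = 1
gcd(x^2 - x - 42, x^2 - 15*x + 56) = x - 7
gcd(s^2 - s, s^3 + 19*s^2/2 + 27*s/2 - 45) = 1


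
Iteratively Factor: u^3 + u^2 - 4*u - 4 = (u + 2)*(u^2 - u - 2) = (u - 2)*(u + 2)*(u + 1)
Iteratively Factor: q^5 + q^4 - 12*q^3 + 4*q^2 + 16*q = (q)*(q^4 + q^3 - 12*q^2 + 4*q + 16) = q*(q + 1)*(q^3 - 12*q + 16) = q*(q + 1)*(q + 4)*(q^2 - 4*q + 4) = q*(q - 2)*(q + 1)*(q + 4)*(q - 2)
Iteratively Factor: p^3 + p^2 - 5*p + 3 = (p - 1)*(p^2 + 2*p - 3) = (p - 1)*(p + 3)*(p - 1)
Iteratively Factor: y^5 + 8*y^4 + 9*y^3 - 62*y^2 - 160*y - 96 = (y + 2)*(y^4 + 6*y^3 - 3*y^2 - 56*y - 48) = (y + 1)*(y + 2)*(y^3 + 5*y^2 - 8*y - 48) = (y - 3)*(y + 1)*(y + 2)*(y^2 + 8*y + 16) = (y - 3)*(y + 1)*(y + 2)*(y + 4)*(y + 4)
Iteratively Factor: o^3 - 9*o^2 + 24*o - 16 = (o - 4)*(o^2 - 5*o + 4) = (o - 4)^2*(o - 1)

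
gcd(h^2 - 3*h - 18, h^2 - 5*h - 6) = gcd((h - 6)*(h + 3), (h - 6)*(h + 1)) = h - 6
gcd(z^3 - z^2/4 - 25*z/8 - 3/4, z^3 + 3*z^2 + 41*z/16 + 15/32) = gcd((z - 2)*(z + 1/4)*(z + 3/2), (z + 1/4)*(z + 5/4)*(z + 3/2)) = z^2 + 7*z/4 + 3/8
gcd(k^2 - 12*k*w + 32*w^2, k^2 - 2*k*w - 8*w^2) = -k + 4*w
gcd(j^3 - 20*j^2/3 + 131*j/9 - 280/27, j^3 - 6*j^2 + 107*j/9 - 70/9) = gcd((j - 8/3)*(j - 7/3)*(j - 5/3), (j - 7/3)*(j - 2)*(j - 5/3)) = j^2 - 4*j + 35/9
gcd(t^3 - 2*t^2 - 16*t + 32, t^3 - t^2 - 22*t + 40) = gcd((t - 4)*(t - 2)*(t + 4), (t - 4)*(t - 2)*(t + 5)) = t^2 - 6*t + 8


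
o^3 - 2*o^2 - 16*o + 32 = (o - 4)*(o - 2)*(o + 4)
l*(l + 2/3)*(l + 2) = l^3 + 8*l^2/3 + 4*l/3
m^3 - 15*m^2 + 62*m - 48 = (m - 8)*(m - 6)*(m - 1)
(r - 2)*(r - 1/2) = r^2 - 5*r/2 + 1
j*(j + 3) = j^2 + 3*j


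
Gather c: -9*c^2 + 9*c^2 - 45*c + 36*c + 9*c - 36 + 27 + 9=0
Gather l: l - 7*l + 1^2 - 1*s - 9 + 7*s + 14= -6*l + 6*s + 6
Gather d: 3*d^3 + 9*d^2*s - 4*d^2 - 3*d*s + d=3*d^3 + d^2*(9*s - 4) + d*(1 - 3*s)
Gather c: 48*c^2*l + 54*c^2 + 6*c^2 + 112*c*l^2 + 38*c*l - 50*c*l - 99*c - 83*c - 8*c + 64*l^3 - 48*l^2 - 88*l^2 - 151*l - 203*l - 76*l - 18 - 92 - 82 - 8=c^2*(48*l + 60) + c*(112*l^2 - 12*l - 190) + 64*l^3 - 136*l^2 - 430*l - 200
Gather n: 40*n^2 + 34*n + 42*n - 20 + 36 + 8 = 40*n^2 + 76*n + 24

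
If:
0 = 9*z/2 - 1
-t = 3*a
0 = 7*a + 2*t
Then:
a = 0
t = 0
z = 2/9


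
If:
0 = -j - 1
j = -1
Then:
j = -1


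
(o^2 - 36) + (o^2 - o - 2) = 2*o^2 - o - 38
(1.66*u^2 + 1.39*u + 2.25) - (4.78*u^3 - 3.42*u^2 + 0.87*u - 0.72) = -4.78*u^3 + 5.08*u^2 + 0.52*u + 2.97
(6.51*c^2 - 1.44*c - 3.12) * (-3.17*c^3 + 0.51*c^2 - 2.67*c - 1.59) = -20.6367*c^5 + 7.8849*c^4 - 8.2257*c^3 - 8.0973*c^2 + 10.62*c + 4.9608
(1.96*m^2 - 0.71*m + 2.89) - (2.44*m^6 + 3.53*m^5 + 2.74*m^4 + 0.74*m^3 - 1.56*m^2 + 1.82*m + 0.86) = -2.44*m^6 - 3.53*m^5 - 2.74*m^4 - 0.74*m^3 + 3.52*m^2 - 2.53*m + 2.03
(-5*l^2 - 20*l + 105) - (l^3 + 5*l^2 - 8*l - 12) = -l^3 - 10*l^2 - 12*l + 117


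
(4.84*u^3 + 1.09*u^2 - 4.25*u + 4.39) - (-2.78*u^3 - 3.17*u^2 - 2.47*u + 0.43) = 7.62*u^3 + 4.26*u^2 - 1.78*u + 3.96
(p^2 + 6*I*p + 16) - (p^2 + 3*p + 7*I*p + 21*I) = -3*p - I*p + 16 - 21*I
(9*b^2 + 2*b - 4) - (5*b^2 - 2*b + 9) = 4*b^2 + 4*b - 13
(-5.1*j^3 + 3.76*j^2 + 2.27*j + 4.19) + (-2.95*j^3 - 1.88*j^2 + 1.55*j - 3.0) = -8.05*j^3 + 1.88*j^2 + 3.82*j + 1.19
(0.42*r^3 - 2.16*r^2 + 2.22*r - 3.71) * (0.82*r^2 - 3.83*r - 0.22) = 0.3444*r^5 - 3.3798*r^4 + 10.0008*r^3 - 11.0696*r^2 + 13.7209*r + 0.8162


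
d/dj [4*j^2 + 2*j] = 8*j + 2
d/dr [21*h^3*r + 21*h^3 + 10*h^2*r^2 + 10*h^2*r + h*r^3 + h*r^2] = h*(21*h^2 + 20*h*r + 10*h + 3*r^2 + 2*r)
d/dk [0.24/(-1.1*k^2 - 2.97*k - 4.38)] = (0.528*k + 0.7128)/(1.1*k^2 + 2.97*k + 4.38)^2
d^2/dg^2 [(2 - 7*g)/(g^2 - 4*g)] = 2*(3*g*(g - 4)*(7*g - 10) - 4*(g - 2)^2*(7*g - 2))/(g^3*(g - 4)^3)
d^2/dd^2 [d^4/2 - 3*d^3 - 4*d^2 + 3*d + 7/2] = 6*d^2 - 18*d - 8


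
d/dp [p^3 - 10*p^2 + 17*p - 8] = 3*p^2 - 20*p + 17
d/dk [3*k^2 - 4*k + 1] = 6*k - 4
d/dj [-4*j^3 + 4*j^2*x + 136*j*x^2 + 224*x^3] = -12*j^2 + 8*j*x + 136*x^2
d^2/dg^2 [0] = 0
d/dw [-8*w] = -8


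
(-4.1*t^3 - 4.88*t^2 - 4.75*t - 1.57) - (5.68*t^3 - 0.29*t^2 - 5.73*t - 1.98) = -9.78*t^3 - 4.59*t^2 + 0.98*t + 0.41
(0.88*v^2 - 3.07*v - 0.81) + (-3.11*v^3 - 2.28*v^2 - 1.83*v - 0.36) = -3.11*v^3 - 1.4*v^2 - 4.9*v - 1.17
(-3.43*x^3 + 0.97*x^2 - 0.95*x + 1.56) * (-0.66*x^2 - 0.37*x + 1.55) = 2.2638*x^5 + 0.6289*x^4 - 5.0484*x^3 + 0.8254*x^2 - 2.0497*x + 2.418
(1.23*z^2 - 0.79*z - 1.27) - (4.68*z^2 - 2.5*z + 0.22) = -3.45*z^2 + 1.71*z - 1.49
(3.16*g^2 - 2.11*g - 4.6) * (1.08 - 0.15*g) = -0.474*g^3 + 3.7293*g^2 - 1.5888*g - 4.968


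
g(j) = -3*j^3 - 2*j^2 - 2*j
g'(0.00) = -2.00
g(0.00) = 0.00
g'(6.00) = -350.00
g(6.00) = -732.00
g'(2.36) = -61.57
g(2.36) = -55.29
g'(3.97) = -159.73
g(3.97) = -227.17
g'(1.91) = -42.47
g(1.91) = -32.02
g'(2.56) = -71.22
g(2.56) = -68.56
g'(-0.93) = -6.06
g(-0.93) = 2.54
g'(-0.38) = -1.78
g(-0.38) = 0.64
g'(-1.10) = -8.49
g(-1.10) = 3.77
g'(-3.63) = -106.07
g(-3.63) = 124.40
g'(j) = -9*j^2 - 4*j - 2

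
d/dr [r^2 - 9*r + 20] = 2*r - 9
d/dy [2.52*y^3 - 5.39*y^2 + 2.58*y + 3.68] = 7.56*y^2 - 10.78*y + 2.58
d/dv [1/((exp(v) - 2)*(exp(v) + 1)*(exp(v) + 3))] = (-3*exp(2*v) - 4*exp(v) + 5)*exp(v)/(exp(6*v) + 4*exp(5*v) - 6*exp(4*v) - 32*exp(3*v) + exp(2*v) + 60*exp(v) + 36)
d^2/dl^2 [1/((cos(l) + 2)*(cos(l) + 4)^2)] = (-9*sin(l)^4 + 22*sin(l)^2 + 199*cos(l)/2 - 19*cos(3*l)/2 + 75)/((cos(l) + 2)^3*(cos(l) + 4)^4)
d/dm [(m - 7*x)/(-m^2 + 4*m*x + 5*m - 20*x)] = (-m^2 + 4*m*x + 5*m - 20*x - (m - 7*x)*(-2*m + 4*x + 5))/(m^2 - 4*m*x - 5*m + 20*x)^2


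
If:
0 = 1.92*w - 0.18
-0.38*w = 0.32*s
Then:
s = -0.11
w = 0.09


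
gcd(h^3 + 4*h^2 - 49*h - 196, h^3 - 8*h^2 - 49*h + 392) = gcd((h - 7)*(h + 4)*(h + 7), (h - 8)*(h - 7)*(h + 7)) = h^2 - 49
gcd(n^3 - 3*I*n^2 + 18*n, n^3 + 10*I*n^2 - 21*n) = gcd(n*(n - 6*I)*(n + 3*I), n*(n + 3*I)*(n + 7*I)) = n^2 + 3*I*n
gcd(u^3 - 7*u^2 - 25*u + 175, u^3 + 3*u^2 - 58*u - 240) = u + 5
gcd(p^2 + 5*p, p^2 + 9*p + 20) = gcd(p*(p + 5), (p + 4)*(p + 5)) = p + 5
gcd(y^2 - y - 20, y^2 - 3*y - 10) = y - 5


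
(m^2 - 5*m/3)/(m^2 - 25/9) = 3*m/(3*m + 5)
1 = 1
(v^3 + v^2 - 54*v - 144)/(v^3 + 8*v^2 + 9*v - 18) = (v - 8)/(v - 1)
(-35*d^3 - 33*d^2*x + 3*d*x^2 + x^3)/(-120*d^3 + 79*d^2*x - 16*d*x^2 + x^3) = (7*d^2 + 8*d*x + x^2)/(24*d^2 - 11*d*x + x^2)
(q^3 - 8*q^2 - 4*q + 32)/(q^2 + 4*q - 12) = (q^2 - 6*q - 16)/(q + 6)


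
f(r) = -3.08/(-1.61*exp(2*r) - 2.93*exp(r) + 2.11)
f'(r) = -3.08*(3.22*exp(2*r) + 2.93*exp(r))/(-1.61*exp(2*r) - 2.93*exp(r) + 2.11)^2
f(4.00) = 0.00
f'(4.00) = -0.00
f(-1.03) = -3.59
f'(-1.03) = -6.08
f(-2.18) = -1.75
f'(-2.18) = -0.37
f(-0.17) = 2.04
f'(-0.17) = -6.45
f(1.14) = 0.14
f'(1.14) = -0.24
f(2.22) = 0.02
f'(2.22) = -0.04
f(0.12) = 0.95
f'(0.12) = -2.17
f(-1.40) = -2.39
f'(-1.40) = -1.70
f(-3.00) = -1.57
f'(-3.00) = -0.12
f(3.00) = 0.00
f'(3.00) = -0.00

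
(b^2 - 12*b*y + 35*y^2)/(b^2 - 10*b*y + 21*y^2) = (-b + 5*y)/(-b + 3*y)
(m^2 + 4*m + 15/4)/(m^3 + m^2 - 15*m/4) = (2*m + 3)/(m*(2*m - 3))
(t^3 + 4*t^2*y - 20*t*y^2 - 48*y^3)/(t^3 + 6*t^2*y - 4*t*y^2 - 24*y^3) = (-t + 4*y)/(-t + 2*y)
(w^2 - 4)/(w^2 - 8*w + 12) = (w + 2)/(w - 6)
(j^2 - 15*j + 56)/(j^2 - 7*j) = (j - 8)/j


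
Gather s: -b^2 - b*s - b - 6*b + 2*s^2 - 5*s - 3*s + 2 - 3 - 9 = -b^2 - 7*b + 2*s^2 + s*(-b - 8) - 10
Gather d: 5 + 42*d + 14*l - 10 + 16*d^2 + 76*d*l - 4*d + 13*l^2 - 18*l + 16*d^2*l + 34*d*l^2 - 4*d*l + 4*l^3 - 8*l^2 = d^2*(16*l + 16) + d*(34*l^2 + 72*l + 38) + 4*l^3 + 5*l^2 - 4*l - 5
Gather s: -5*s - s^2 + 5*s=-s^2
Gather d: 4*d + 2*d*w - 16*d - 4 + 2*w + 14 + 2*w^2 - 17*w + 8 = d*(2*w - 12) + 2*w^2 - 15*w + 18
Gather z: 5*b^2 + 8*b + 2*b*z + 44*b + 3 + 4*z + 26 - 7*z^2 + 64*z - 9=5*b^2 + 52*b - 7*z^2 + z*(2*b + 68) + 20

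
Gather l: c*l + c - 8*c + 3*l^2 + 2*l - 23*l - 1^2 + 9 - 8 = -7*c + 3*l^2 + l*(c - 21)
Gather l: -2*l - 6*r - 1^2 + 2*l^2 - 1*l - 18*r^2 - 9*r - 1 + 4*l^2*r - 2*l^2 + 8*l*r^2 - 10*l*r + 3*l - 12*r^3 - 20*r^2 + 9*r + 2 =4*l^2*r + l*(8*r^2 - 10*r) - 12*r^3 - 38*r^2 - 6*r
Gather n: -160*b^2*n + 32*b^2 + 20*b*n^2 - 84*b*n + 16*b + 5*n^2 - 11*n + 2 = 32*b^2 + 16*b + n^2*(20*b + 5) + n*(-160*b^2 - 84*b - 11) + 2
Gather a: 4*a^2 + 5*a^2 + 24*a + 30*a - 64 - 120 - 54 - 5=9*a^2 + 54*a - 243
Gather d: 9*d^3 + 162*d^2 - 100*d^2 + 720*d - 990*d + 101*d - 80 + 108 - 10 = 9*d^3 + 62*d^2 - 169*d + 18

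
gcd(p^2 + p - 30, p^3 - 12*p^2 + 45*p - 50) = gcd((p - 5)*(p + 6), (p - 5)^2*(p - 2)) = p - 5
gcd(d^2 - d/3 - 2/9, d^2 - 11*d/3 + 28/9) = 1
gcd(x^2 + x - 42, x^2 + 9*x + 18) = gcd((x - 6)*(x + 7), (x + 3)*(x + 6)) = 1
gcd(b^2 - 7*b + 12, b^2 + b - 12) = b - 3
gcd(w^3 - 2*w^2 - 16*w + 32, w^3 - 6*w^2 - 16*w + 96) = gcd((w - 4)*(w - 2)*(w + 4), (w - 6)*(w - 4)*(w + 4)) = w^2 - 16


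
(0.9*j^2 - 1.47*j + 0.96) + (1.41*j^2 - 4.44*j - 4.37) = 2.31*j^2 - 5.91*j - 3.41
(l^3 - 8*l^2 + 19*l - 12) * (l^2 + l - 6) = l^5 - 7*l^4 + 5*l^3 + 55*l^2 - 126*l + 72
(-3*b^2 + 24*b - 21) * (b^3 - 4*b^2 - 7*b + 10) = -3*b^5 + 36*b^4 - 96*b^3 - 114*b^2 + 387*b - 210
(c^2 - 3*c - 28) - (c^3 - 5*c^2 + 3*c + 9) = -c^3 + 6*c^2 - 6*c - 37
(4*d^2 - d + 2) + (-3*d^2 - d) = d^2 - 2*d + 2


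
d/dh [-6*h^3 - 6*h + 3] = -18*h^2 - 6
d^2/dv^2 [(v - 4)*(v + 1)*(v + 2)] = 6*v - 2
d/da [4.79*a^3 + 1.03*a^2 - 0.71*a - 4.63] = 14.37*a^2 + 2.06*a - 0.71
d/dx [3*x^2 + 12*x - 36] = 6*x + 12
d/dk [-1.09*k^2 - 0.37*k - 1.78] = -2.18*k - 0.37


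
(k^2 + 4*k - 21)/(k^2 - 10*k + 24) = (k^2 + 4*k - 21)/(k^2 - 10*k + 24)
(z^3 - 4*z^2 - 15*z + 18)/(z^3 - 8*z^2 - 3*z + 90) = (z - 1)/(z - 5)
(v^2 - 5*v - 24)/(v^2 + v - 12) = (v^2 - 5*v - 24)/(v^2 + v - 12)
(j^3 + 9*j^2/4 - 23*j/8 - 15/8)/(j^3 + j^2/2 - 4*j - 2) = (4*j^2 + 7*j - 15)/(4*(j^2 - 4))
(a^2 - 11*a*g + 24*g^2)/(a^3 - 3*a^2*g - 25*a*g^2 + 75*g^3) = (a - 8*g)/(a^2 - 25*g^2)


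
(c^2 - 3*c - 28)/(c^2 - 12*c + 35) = (c + 4)/(c - 5)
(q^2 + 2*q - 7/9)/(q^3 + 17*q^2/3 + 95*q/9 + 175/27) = 3*(3*q - 1)/(9*q^2 + 30*q + 25)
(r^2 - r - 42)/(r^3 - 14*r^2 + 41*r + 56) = (r + 6)/(r^2 - 7*r - 8)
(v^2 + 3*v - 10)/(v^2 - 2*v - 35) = (v - 2)/(v - 7)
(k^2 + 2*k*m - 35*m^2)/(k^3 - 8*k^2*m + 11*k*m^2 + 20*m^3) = (k + 7*m)/(k^2 - 3*k*m - 4*m^2)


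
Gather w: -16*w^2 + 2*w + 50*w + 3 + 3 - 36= -16*w^2 + 52*w - 30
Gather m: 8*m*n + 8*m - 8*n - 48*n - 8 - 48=m*(8*n + 8) - 56*n - 56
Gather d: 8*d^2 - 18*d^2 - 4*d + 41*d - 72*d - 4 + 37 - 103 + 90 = -10*d^2 - 35*d + 20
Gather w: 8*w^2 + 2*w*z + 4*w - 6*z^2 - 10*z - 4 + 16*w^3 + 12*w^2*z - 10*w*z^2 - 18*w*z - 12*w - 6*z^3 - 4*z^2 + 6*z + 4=16*w^3 + w^2*(12*z + 8) + w*(-10*z^2 - 16*z - 8) - 6*z^3 - 10*z^2 - 4*z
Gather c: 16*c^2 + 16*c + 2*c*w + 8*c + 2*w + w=16*c^2 + c*(2*w + 24) + 3*w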